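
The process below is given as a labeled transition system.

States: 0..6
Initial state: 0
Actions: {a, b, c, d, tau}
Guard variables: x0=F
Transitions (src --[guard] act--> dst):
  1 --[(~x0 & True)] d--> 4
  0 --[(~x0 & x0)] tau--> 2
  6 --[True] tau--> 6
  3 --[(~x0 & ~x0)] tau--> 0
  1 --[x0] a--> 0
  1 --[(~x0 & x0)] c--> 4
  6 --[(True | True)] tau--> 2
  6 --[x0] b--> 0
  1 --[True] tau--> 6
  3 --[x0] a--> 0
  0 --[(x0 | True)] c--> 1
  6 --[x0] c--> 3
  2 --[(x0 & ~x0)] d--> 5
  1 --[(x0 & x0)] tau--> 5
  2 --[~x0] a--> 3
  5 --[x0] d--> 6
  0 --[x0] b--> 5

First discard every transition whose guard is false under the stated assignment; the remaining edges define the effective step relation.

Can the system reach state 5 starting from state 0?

Answer: UNREACHABLE

Analysis:
Guard filter leaves 7 enabled edge(s).
depth 0: {0}
depth 1: {1}  now seen {0,1}
depth 2: {4,6}  now seen {0,1,4,6}
depth 3: {2}  now seen {0,1,2,4,6}
depth 4: {3}  now seen {0,1,2,3,4,6}
R = {0,1,2,3,4,6}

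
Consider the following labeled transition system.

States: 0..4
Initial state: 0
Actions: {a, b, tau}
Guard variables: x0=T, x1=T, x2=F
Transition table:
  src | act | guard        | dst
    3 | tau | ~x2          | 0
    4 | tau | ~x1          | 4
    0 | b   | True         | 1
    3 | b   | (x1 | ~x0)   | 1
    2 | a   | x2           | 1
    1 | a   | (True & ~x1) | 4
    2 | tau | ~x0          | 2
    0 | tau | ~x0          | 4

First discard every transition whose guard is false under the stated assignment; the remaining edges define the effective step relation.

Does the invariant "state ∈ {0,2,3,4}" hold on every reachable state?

Answer: INVARIANT VIOLATED at state 1

Analysis:
Inv-set: {0,2,3,4}
Reach set: {0,1}
  0: ok
  1: ✗ unsafe
witness against invariant: b → 1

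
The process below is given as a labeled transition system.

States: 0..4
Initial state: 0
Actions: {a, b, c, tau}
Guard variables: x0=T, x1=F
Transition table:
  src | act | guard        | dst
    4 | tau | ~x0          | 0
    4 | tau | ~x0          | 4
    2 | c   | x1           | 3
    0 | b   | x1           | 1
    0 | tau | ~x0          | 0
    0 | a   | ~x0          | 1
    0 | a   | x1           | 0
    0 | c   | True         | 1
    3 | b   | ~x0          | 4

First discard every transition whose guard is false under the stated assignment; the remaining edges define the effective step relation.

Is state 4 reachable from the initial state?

Answer: UNREACHABLE

Working:
1 transition(s) survive guard evaluation.
depth 0: {0}
depth 1: {1}  cumulative {0,1}
R = {0,1}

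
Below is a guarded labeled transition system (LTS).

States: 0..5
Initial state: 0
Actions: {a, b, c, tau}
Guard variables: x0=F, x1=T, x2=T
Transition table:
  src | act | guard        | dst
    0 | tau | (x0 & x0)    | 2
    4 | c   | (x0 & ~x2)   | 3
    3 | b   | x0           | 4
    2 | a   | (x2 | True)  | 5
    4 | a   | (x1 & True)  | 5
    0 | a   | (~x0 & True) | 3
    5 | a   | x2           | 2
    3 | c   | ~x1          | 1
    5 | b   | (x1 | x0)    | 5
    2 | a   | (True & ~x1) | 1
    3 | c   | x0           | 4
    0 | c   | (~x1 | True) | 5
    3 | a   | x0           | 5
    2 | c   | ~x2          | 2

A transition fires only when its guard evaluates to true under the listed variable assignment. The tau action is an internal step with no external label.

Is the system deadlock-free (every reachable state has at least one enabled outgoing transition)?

Answer: DEADLOCK at state 3

Working:
R = {0,2,3,5}
  0: a→3  c→5  [2 out]
  2: a→5  [1 out]
  3: ∅  [deadlock]
  5: a→2  b→5  [2 out]
trace reaching 3: a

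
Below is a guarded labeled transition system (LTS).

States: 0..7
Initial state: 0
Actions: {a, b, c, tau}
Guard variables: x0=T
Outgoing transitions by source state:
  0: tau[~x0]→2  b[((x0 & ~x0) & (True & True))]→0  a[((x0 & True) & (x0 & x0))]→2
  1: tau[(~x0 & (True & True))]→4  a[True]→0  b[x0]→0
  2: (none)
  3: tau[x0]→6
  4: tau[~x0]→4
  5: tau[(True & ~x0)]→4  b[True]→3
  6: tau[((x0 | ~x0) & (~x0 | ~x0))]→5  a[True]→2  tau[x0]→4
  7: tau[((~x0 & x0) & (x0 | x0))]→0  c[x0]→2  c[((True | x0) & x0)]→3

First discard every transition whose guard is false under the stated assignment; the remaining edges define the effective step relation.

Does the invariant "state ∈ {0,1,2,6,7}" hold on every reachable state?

Inv-set: {0,1,2,6,7}
Reach set: {0,2}
  0: safe
  2: safe

Answer: INVARIANT HOLDS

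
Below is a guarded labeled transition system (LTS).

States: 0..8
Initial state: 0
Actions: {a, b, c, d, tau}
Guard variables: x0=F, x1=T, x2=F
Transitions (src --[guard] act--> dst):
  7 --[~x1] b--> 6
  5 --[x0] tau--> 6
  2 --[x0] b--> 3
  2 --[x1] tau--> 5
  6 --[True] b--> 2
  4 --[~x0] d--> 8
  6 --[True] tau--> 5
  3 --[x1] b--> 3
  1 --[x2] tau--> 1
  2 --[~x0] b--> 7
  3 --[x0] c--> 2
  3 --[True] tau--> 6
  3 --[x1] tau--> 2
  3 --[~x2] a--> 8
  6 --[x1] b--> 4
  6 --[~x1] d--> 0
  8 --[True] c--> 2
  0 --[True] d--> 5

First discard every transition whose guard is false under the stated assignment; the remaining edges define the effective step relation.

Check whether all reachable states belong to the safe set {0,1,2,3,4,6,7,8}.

Answer: INVARIANT VIOLATED at state 5

Trace:
Safe = {0,1,2,3,4,6,7,8}
Reach set: {0,5}
  0: ok
  5: outside
counterexample path to 5: d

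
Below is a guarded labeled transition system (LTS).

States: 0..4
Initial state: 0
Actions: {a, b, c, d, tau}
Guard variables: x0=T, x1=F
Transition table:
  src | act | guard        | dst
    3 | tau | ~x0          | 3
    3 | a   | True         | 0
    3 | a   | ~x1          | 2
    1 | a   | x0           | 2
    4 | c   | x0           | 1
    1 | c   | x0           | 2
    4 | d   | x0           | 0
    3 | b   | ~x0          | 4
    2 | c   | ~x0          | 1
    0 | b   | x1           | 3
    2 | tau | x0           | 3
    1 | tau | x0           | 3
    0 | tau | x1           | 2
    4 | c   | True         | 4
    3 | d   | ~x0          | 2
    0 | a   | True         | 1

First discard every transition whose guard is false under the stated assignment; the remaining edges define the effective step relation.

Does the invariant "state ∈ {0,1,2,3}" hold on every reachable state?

Allowed set {0,1,2,3}
Reach set: {0,1,2,3}
  0: safe
  1: safe
  2: safe
  3: safe

Answer: INVARIANT HOLDS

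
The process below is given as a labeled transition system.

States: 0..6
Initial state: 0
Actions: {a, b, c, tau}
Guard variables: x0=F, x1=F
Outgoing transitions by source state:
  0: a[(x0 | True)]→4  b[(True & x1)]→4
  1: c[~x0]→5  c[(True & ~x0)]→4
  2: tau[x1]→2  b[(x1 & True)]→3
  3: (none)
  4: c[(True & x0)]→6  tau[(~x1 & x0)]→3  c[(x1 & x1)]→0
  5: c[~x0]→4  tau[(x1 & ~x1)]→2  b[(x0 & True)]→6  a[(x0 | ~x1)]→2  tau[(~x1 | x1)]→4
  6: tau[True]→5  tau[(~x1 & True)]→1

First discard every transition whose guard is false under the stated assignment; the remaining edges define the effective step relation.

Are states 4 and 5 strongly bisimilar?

Answer: NOT BISIMILAR

Analysis:
Compute ~ classes (split until stable):
  π0 = {{0,1,2,3,4,5,6}}
  π1 = {{0},{1},{2,3,4},{5},{6}}
Fixed point at round 2; 5 class(es).
class of 4: {2,3,4}; class of 5: {5}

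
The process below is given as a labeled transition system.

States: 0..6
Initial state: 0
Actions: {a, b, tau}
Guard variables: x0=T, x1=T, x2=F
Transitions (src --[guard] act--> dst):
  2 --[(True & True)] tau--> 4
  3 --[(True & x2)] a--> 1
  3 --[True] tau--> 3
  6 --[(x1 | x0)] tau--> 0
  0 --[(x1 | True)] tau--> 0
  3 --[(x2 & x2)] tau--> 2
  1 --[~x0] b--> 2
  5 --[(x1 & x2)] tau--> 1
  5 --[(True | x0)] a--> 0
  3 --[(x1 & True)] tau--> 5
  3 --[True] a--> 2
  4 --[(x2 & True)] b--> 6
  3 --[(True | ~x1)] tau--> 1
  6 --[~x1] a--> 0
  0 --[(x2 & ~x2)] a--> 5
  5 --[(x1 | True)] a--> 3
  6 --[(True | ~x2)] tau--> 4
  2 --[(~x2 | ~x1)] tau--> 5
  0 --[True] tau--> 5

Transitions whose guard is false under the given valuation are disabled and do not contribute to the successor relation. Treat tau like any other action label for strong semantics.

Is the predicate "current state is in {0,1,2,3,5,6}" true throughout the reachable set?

Allowed set {0,1,2,3,5,6}
Reachable = {0,1,2,3,4,5}
  0: ✓
  1: ✓
  2: ✓
  3: ✓
  4: ✗ unsafe
  5: ✓
counterexample path to 4: tau·a·a·tau

Answer: INVARIANT VIOLATED at state 4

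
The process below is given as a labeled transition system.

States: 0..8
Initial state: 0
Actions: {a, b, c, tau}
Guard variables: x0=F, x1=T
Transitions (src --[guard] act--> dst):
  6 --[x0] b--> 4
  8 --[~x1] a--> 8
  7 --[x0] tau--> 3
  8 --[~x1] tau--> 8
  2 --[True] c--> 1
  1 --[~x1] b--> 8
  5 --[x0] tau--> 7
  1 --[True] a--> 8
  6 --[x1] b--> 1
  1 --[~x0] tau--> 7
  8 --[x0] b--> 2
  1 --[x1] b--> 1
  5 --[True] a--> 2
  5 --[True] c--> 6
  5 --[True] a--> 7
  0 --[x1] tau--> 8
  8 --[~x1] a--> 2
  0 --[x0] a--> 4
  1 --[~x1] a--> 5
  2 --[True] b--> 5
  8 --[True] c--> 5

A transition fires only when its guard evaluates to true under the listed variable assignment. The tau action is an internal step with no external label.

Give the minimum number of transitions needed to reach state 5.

Breadth-first toward 5:
  Layer 0: {0}
  Layer 1: {8}
  Layer 2: {5}
5 enters at depth 2; path tau·c

Answer: 2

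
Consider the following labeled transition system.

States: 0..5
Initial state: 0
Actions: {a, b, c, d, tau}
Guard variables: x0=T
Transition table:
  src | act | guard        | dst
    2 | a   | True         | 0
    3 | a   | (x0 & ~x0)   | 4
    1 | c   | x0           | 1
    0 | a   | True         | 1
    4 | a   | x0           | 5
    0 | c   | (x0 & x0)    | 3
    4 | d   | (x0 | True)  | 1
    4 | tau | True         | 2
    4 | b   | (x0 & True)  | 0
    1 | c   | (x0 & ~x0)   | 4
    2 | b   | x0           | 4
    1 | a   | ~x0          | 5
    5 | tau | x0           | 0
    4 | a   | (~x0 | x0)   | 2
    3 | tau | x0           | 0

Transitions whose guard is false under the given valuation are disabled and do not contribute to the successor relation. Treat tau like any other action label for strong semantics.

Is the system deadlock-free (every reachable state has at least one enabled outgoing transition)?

Reachable = {0,1,3}
  0: a→1  c→3  [deg 2]
  1: c→1  [deg 1]
  3: tau→0  [deg 1]

Answer: DEADLOCK-FREE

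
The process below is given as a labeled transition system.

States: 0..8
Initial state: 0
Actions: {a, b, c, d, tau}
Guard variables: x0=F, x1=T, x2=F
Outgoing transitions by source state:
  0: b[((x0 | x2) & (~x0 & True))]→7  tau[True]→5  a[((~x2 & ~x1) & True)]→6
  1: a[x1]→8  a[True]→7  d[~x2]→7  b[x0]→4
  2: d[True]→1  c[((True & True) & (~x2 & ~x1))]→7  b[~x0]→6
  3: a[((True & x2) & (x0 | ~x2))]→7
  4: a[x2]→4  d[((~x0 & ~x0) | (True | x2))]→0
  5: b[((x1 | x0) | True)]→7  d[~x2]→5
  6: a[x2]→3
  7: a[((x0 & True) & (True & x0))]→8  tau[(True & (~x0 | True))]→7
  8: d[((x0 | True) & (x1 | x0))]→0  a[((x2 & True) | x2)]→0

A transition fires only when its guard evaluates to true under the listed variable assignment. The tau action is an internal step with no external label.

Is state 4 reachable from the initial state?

Guard filter leaves 11 enabled edge(s).
depth 0: {0}
depth 1: {5}  cumulative {0,5}
depth 2: {7}  cumulative {0,5,7}
Reach set: {0,5,7}

Answer: UNREACHABLE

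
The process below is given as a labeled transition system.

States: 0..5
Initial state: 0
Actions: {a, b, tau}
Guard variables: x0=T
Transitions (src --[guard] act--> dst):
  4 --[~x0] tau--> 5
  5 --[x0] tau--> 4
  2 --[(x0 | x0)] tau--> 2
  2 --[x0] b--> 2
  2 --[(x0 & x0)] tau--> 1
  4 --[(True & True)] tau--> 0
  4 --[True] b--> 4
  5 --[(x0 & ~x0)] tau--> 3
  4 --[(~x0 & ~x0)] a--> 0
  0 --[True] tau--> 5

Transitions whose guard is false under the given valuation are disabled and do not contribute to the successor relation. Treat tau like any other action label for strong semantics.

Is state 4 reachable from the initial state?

Guard filter leaves 7 enabled edge(s).
depth 0: {0}
depth 1: {5}  total {0,5}
depth 2: {4}  total {0,4,5}
Reach set: {0,4,5}
witness 4: tau·tau

Answer: REACHABLE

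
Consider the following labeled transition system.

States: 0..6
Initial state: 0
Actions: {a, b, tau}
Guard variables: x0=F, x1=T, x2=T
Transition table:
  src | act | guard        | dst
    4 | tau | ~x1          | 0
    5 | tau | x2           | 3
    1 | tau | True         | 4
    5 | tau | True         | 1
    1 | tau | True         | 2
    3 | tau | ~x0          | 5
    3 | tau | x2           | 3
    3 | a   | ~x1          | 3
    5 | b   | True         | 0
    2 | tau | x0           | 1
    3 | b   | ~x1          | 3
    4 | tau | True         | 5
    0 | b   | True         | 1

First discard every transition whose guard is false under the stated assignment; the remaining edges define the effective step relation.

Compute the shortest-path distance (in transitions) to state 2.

Answer: 2

Analysis:
BFS to 2:
  depth 0: {0}
  depth 1: {1}
  depth 2: {2,4}
first hit 2 at d=2 via b·tau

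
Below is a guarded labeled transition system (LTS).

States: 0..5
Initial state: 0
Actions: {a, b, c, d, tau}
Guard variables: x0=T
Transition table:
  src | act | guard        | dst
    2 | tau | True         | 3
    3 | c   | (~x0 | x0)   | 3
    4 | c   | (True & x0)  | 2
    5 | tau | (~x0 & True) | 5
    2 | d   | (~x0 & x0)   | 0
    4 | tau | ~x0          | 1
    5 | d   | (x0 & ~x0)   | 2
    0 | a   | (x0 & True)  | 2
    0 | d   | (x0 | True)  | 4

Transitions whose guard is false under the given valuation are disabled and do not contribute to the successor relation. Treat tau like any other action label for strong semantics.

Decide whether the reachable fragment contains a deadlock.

Answer: DEADLOCK-FREE

Analysis:
R = {0,2,3,4}
  0: a→2  d→4  [2 exit(s)]
  2: tau→3  [1 exit(s)]
  3: c→3  [1 exit(s)]
  4: c→2  [1 exit(s)]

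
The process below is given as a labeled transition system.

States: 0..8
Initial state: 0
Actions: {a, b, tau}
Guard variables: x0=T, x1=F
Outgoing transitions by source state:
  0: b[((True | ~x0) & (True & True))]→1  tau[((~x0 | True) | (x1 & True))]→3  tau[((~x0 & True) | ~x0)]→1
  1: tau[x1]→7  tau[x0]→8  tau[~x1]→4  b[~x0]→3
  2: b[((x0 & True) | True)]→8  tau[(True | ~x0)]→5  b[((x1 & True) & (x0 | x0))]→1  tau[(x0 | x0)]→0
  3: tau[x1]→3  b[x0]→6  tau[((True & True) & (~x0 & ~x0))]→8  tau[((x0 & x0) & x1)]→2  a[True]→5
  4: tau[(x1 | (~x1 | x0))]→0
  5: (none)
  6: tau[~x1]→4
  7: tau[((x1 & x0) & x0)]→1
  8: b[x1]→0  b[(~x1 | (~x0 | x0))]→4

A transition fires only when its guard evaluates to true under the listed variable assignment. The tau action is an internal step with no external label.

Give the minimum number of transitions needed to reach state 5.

Breadth-first toward 5:
  depth 0: {0}
  depth 1: {1,3}
  depth 2: {4,5,6,8}
depth(5)=2, e.g. tau·a

Answer: 2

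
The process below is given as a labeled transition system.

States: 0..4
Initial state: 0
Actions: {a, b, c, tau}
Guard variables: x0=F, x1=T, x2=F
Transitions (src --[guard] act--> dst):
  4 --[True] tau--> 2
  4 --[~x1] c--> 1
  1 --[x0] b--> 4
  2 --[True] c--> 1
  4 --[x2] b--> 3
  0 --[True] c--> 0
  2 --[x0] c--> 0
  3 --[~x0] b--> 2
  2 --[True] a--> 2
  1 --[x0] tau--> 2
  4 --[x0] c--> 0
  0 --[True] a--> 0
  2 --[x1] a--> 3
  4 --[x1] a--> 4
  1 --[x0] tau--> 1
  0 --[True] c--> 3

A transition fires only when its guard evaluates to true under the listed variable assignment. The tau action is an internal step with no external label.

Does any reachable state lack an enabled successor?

Answer: DEADLOCK at state 1

Analysis:
R = {0,1,2,3}
  0: a→0  c→0  c→3  [3 out]
  1: ∅  [deadlock]
  2: a→2  a→3  c→1  [3 out]
  3: b→2  [1 out]
trace reaching 1: c·b·c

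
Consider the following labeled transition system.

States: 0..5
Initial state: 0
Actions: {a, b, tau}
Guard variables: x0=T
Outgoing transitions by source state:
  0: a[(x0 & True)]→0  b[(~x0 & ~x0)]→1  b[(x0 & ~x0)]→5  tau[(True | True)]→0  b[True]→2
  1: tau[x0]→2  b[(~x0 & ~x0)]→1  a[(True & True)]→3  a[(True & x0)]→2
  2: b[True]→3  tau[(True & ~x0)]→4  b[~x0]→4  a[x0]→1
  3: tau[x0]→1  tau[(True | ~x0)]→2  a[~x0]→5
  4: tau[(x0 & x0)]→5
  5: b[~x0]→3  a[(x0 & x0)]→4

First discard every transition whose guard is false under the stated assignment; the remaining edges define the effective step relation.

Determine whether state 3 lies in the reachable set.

Answer: REACHABLE

Analysis:
12 transition(s) survive guard evaluation.
L0 = {0}
L1 = {2}  now seen {0,2}
L2 = {1,3}  now seen {0,1,2,3}
Reachable = {0,1,2,3}
Path to 3: b·b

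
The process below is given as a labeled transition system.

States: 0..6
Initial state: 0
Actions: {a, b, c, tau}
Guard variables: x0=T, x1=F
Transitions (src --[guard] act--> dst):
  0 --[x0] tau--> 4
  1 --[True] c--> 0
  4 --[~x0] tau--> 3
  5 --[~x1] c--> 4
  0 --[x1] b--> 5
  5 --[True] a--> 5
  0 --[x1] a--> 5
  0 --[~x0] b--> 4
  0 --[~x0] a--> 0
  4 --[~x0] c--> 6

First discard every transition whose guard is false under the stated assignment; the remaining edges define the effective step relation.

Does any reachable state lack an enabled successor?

Answer: DEADLOCK at state 4

Working:
Reach set: {0,4}
  0: tau→4  [deg 1]
  4: ∅  [STUCK]
Path to 4: tau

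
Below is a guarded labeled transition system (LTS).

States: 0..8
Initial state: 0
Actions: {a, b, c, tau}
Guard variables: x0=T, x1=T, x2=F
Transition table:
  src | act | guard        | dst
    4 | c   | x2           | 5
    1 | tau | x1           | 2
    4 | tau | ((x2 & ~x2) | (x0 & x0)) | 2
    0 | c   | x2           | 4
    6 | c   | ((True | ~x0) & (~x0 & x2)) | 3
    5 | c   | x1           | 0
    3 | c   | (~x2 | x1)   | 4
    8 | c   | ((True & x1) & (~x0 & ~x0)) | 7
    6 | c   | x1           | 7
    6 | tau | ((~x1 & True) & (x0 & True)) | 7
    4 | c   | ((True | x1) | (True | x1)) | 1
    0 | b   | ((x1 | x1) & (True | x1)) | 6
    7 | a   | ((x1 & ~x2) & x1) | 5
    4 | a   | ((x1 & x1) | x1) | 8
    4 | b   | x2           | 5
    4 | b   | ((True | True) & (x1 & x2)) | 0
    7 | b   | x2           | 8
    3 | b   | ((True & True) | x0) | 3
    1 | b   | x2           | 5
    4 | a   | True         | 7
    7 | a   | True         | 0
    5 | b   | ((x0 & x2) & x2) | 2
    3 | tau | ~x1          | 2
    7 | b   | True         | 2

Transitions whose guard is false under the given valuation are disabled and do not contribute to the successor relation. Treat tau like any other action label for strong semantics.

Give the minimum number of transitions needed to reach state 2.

Breadth-first toward 2:
  depth 0: {0}
  depth 1: {6}
  depth 2: {7}
  depth 3: {2,5}
depth(2)=3, e.g. b·c·b

Answer: 3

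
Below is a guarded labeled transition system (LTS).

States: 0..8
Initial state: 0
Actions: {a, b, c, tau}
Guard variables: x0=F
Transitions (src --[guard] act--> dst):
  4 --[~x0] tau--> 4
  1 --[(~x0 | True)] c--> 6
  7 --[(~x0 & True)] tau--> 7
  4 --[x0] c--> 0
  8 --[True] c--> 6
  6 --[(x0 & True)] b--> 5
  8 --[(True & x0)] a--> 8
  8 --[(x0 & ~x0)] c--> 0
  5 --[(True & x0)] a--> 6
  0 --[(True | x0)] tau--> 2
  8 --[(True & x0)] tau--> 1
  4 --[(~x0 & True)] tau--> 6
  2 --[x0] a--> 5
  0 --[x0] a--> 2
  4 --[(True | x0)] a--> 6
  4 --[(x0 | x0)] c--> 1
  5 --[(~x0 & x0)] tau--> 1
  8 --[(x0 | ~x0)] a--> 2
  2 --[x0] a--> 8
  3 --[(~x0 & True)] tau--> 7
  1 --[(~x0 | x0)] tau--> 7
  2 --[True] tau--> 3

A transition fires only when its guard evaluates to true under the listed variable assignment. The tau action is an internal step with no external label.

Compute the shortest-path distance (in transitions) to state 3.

Answer: 2

Analysis:
BFS to 3:
  Layer 0: {0}
  Layer 1: {2}
  Layer 2: {3}
3 enters at depth 2; path tau·tau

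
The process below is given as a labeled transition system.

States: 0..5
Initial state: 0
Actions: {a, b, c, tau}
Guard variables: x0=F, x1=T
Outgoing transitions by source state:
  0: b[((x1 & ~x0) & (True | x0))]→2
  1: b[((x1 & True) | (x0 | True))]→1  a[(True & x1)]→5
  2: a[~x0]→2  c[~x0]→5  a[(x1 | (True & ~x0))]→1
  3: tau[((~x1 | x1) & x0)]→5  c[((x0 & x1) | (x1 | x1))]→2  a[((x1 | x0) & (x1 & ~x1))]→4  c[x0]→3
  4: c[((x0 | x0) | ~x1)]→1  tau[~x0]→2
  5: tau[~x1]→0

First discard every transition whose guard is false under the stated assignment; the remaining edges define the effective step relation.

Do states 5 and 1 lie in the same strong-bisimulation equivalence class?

Answer: NOT BISIMILAR

Trace:
Refine partition for ~:
  P[0] = {{0,1,2,3,4,5}}
  P[1] = {{0},{1},{2},{3},{4},{5}}
stable after 2 split(s): 6 block(s)
5∈{5}, 1∈{1}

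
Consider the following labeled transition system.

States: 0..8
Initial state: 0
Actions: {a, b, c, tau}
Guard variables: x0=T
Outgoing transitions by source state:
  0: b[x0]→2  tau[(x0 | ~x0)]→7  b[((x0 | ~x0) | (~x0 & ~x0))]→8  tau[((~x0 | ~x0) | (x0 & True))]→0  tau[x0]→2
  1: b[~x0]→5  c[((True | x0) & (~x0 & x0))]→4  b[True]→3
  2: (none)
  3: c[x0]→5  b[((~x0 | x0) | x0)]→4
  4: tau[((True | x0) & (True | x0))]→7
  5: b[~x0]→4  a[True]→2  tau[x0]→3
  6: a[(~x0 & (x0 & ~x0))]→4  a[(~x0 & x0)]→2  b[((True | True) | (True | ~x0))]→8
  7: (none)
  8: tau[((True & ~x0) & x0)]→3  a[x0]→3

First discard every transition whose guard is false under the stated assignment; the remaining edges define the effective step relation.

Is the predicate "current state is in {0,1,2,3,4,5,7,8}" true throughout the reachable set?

Answer: INVARIANT HOLDS

Analysis:
Allowed set {0,1,2,3,4,5,7,8}
Reach set: {0,2,3,4,5,7,8}
  0: ✓
  2: ✓
  3: ✓
  4: ✓
  5: ✓
  7: ✓
  8: ✓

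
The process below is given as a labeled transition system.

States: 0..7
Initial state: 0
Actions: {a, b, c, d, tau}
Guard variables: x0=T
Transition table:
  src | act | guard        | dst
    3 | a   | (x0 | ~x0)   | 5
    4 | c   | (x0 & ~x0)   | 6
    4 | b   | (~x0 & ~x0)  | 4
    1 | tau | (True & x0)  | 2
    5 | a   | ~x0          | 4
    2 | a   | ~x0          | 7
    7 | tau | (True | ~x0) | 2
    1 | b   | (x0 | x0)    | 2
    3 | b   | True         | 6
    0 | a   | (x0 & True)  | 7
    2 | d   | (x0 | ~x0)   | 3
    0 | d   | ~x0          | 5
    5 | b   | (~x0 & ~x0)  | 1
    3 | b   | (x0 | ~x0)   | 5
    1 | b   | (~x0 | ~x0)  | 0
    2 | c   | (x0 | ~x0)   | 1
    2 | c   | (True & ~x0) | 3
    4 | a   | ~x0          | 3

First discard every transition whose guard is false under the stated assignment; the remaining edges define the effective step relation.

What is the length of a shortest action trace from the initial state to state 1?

Answer: 3

Working:
BFS to 1:
  depth 0: {0}
  depth 1: {7}
  depth 2: {2}
  depth 3: {1,3}
first hit 1 at d=3 via a·tau·c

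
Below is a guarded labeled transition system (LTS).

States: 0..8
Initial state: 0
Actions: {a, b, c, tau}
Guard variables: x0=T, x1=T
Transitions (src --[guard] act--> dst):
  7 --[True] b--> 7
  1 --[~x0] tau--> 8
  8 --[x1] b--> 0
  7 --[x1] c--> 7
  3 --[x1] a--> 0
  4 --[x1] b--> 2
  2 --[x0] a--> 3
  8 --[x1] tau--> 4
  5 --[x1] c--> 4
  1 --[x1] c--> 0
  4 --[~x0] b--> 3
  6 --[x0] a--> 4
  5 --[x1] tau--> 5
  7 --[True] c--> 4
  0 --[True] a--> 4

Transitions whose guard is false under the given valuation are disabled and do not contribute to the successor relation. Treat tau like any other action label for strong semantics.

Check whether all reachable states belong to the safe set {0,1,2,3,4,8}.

Inv-set: {0,1,2,3,4,8}
Reachable = {0,2,3,4}
  0: ✓
  2: ✓
  3: ✓
  4: ✓

Answer: INVARIANT HOLDS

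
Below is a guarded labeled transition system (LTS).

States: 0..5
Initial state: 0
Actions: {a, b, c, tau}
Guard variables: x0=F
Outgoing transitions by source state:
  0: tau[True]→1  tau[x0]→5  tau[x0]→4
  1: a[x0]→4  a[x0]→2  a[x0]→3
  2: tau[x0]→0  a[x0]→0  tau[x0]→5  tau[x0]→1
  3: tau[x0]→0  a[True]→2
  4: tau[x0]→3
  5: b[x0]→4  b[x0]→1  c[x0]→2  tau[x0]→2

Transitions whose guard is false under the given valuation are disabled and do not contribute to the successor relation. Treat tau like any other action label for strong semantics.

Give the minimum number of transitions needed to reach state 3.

Breadth-first toward 3:
  Layer 0: {0}
  Layer 1: {1}
3 never appears.

Answer: UNREACHABLE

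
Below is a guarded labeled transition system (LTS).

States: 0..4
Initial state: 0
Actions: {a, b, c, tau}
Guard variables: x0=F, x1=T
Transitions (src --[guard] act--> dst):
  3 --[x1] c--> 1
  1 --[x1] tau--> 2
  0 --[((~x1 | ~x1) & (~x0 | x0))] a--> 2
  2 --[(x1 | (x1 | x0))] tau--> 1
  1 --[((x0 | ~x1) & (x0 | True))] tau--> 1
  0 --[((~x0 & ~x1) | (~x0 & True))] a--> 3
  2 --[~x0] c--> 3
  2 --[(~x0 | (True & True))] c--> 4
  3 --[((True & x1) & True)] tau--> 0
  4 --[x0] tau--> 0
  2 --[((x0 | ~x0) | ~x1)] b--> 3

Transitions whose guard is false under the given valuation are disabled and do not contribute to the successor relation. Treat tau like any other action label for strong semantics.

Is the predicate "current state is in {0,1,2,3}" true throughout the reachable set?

Answer: INVARIANT VIOLATED at state 4

Analysis:
Allowed set {0,1,2,3}
Reachable = {0,1,2,3,4}
  0: ok
  1: ok
  2: ok
  3: ok
  4: VIOLATES
witness against invariant: a·c·tau·c → 4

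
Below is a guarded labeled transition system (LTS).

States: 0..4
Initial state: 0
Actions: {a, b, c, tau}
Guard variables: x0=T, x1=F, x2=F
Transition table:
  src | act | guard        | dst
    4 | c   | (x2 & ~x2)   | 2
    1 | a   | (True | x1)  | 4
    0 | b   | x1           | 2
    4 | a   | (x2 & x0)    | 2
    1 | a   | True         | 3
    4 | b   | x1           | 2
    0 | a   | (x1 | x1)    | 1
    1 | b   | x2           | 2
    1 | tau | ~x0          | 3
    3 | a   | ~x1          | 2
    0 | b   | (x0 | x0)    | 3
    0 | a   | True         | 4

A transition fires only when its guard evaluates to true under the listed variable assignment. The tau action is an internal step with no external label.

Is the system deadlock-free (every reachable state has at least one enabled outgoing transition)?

Reach set: {0,2,3,4}
  0: a→4  b→3  [2 out]
  2: ∅  [no exit]
  3: a→2  [1 out]
  4: ∅  [no exit]
Path to 2: b·a

Answer: DEADLOCK at state 2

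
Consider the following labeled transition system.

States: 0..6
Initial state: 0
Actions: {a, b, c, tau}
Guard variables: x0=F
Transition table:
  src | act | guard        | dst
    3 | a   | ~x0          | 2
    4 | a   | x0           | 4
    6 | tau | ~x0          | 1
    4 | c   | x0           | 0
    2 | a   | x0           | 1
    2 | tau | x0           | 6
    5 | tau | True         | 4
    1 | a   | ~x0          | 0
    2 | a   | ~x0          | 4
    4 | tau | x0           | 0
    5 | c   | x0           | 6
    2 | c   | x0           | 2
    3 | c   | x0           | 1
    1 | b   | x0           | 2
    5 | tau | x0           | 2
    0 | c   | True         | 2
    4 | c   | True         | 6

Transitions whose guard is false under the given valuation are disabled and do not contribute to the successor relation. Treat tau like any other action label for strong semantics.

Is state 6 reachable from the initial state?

7 transition(s) survive guard evaluation.
L0 = {0}
L1 = {2}  cumulative {0,2}
L2 = {4}  cumulative {0,2,4}
L3 = {6}  cumulative {0,2,4,6}
L4 = {1}  cumulative {0,1,2,4,6}
R = {0,1,2,4,6}
witness 6: c·a·c

Answer: REACHABLE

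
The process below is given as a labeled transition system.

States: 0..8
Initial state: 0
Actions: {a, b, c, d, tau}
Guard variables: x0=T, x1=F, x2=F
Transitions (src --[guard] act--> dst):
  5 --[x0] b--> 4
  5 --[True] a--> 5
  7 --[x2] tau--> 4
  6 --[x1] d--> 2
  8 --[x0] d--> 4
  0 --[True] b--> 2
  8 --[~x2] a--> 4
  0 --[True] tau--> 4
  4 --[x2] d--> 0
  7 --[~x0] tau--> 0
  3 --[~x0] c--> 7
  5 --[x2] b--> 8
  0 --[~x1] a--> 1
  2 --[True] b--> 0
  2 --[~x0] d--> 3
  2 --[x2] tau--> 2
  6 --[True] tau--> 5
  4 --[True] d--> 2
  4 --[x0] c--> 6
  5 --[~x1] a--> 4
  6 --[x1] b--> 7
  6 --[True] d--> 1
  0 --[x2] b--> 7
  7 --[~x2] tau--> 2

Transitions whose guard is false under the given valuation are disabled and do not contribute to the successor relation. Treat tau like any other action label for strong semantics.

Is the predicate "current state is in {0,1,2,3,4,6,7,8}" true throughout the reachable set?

Inv-set: {0,1,2,3,4,6,7,8}
Reach set: {0,1,2,4,5,6}
  0: ok
  1: ok
  2: ok
  4: ok
  5: VIOLATES
  6: ok
witness against invariant: tau·c·tau → 5

Answer: INVARIANT VIOLATED at state 5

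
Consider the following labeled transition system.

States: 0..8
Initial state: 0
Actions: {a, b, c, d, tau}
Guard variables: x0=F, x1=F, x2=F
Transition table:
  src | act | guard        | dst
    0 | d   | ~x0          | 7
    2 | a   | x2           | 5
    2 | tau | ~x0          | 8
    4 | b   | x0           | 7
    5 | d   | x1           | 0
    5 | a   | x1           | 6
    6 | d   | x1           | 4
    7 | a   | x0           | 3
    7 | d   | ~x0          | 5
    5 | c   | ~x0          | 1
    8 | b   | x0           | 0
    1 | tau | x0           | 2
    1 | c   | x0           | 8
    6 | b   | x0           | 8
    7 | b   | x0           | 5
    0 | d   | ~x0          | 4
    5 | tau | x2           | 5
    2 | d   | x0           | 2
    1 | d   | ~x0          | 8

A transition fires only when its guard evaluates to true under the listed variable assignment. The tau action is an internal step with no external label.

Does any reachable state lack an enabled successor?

Reach set: {0,1,4,5,7,8}
  0: d→4  d→7  [deg 2]
  1: d→8  [deg 1]
  4: ∅  [deadlock]
  5: c→1  [deg 1]
  7: d→5  [deg 1]
  8: ∅  [deadlock]
witness 4: d

Answer: DEADLOCK at state 4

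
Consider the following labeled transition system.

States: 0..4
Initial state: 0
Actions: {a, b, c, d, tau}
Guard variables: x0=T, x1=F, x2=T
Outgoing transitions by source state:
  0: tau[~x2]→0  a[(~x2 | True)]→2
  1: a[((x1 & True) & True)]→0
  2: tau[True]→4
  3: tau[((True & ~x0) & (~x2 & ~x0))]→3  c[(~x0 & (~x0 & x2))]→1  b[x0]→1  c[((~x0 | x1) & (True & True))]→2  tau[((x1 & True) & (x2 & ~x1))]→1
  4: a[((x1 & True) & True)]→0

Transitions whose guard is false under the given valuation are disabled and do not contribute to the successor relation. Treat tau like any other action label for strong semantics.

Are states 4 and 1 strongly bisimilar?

Answer: BISIMILAR

Trace:
Bisimulation quotient by refinement:
  π0 = {{0,1,2,3,4}}
  π1 = {{0},{1,4},{2},{3}}
stable after 2 split(s): 4 block(s)
[4]={1,4}  [1]={1,4}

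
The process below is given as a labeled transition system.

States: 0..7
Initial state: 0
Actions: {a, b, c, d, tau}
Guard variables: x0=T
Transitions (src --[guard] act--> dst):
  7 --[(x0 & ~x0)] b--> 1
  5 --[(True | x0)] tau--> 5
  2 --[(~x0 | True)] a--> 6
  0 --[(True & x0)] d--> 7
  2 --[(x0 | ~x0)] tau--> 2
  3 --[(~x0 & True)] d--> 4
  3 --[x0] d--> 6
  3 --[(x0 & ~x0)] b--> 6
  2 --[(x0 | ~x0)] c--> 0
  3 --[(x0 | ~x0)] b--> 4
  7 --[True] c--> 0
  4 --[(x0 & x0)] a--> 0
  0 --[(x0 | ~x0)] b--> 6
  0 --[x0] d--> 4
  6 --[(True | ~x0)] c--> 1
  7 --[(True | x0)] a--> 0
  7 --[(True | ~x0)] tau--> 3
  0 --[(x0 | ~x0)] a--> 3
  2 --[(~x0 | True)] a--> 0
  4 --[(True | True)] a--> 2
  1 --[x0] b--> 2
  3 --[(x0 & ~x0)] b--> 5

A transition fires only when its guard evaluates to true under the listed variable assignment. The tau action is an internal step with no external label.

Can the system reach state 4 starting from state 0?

Answer: REACHABLE

Analysis:
18 transition(s) survive guard evaluation.
L0 = {0}
L1 = {3,4,6,7}  now seen {0,3,4,6,7}
L2 = {1,2}  now seen {0,1,2,3,4,6,7}
R = {0,1,2,3,4,6,7}
trace reaching 4: d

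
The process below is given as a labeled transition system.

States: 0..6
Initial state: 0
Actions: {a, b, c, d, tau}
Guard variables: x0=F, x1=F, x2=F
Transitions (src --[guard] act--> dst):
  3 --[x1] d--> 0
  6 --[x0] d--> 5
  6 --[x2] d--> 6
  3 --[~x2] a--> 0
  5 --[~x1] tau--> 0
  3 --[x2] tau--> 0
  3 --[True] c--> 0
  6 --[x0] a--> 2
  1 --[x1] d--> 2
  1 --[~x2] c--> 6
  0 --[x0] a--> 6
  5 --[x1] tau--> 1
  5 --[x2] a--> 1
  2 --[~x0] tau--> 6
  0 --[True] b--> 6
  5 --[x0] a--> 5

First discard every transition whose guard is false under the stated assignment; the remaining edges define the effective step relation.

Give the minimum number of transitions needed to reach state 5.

Answer: UNREACHABLE

Trace:
Breadth-first toward 5:
  L0 = {0}
  L1 = {6}
5 never appears.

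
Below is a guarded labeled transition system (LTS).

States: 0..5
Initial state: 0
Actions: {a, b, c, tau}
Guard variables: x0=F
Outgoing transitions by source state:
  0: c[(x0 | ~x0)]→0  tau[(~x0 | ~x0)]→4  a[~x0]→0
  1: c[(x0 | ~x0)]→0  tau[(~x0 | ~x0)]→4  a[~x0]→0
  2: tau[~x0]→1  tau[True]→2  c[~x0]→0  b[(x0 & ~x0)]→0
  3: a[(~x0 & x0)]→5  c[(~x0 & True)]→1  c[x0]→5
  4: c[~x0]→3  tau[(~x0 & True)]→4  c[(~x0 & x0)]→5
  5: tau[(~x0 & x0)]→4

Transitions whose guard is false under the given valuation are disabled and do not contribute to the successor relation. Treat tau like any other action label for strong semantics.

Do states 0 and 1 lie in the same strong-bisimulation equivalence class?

Answer: BISIMILAR

Trace:
Bisimulation quotient by refinement:
  P[0] = {{0,1,2,3,4,5}}
  P[1] = {{0,1},{2,4},{3},{5}}
  P[2] = {{0,1},{2},{3},{4},{5}}
5 equivalence class(es) (converged in 3)
0∈{0,1}, 1∈{0,1}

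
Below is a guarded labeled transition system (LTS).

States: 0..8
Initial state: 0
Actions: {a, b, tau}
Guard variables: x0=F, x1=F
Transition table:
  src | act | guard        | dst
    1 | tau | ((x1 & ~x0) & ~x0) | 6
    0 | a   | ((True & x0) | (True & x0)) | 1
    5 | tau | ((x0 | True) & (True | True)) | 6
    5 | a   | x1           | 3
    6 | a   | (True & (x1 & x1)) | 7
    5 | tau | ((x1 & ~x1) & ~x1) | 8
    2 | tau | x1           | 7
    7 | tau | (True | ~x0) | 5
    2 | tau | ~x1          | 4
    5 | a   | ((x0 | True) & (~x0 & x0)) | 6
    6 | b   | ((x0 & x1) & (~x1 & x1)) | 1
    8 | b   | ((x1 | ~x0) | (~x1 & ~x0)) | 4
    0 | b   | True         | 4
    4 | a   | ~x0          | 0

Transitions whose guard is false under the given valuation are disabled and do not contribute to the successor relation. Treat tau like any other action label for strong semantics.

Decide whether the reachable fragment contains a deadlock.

Reach set: {0,4}
  0: b→4  [1 exit(s)]
  4: a→0  [1 exit(s)]

Answer: DEADLOCK-FREE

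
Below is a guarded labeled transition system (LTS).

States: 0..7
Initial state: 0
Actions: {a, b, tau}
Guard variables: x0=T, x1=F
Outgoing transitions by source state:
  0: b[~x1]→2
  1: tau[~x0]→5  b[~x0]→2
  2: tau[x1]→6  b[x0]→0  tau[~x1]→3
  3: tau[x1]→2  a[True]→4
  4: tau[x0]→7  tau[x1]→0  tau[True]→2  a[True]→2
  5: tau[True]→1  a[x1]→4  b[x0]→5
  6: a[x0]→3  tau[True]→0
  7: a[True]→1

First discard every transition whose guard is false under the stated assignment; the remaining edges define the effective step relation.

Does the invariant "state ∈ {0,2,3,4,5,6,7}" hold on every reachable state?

Answer: INVARIANT VIOLATED at state 1

Trace:
Safe = {0,2,3,4,5,6,7}
Reach set: {0,1,2,3,4,7}
  0: ✓
  1: VIOLATES
  2: ✓
  3: ✓
  4: ✓
  7: ✓
witness against invariant: b·tau·a·tau·a → 1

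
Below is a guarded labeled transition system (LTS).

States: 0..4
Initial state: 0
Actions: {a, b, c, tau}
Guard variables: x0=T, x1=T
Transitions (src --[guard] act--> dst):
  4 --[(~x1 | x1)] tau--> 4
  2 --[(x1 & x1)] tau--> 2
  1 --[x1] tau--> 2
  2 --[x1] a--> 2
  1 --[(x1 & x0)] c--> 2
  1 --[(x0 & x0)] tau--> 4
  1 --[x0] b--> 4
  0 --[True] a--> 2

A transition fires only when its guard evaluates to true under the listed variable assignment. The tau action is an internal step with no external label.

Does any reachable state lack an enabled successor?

Answer: DEADLOCK-FREE

Working:
Reachable = {0,2}
  0: a→2  [1 out]
  2: a→2  tau→2  [2 out]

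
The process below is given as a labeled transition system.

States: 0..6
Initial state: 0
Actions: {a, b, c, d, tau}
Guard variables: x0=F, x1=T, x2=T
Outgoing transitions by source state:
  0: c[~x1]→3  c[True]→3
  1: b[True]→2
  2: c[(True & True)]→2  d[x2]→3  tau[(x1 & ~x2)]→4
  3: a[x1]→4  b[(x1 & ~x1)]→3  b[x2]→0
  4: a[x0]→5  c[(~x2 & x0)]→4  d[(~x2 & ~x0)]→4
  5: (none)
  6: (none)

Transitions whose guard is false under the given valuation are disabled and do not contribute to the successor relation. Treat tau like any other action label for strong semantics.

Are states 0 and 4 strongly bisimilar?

Refine partition for ~:
  round 0: {{0,1,2,3,4,5,6}}
  round 1: {{0},{1},{2},{3},{4,5,6}}
stable after 2 split(s): 5 block(s)
0∈{0}, 4∈{4,5,6}

Answer: NOT BISIMILAR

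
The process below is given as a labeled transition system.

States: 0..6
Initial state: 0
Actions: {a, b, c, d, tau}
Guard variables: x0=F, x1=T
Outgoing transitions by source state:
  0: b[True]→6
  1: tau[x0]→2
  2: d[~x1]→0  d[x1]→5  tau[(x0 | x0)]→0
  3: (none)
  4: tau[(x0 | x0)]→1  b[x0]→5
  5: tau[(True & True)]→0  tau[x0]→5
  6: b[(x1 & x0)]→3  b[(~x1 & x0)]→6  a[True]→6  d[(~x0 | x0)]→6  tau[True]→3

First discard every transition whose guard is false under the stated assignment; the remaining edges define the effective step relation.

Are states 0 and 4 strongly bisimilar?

Compute ~ classes (split until stable):
  round 0: {{0,1,2,3,4,5,6}}
  round 1: {{0},{1,3,4},{2},{5},{6}}
Fixed point at round 2; 5 class(es).
0∈{0}, 4∈{1,3,4}

Answer: NOT BISIMILAR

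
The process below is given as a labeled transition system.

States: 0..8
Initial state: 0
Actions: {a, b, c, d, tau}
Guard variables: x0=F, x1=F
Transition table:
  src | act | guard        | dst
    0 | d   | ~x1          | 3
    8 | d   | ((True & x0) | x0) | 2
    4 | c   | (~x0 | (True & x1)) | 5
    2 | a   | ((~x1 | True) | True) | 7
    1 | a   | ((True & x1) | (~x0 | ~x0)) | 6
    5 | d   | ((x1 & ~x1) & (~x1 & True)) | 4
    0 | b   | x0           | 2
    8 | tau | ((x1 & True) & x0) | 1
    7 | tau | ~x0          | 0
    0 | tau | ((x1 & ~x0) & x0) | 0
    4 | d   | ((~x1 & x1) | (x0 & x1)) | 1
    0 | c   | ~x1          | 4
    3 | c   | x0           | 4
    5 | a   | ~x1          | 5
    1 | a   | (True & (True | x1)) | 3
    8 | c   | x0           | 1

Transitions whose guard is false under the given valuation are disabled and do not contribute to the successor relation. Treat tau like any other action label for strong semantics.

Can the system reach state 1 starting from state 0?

Answer: UNREACHABLE

Trace:
After dropping false guards: 8 live edges.
L0 = {0}
L1 = {3,4}  cumulative {0,3,4}
L2 = {5}  cumulative {0,3,4,5}
R = {0,3,4,5}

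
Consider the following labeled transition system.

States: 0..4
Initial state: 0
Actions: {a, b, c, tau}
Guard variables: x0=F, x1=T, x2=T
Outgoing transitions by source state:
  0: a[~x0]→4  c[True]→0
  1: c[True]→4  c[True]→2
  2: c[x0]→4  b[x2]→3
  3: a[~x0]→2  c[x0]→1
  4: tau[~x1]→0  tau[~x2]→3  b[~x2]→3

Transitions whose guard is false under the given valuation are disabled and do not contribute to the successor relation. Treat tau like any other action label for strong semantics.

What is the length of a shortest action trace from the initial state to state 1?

Answer: UNREACHABLE

Trace:
Layered search for 1:
  L0 = {0}
  L1 = {4}
1 never appears.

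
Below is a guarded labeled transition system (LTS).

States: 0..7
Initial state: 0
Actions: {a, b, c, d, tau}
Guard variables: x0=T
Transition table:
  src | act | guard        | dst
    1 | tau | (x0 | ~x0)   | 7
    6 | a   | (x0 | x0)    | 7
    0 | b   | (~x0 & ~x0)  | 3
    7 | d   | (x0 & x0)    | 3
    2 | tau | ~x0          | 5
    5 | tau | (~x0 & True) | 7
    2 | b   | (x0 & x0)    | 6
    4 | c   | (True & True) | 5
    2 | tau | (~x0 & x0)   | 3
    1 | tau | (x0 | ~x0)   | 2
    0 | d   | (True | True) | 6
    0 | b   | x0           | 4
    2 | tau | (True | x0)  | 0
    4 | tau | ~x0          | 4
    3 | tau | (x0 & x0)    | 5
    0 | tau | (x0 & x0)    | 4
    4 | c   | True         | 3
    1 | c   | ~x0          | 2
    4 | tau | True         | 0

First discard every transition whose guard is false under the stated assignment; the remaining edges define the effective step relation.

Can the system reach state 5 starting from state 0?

Answer: REACHABLE

Working:
After dropping false guards: 13 live edges.
depth 0: {0}
depth 1: {4,6}  cumulative {0,4,6}
depth 2: {3,5,7}  cumulative {0,3,4,5,6,7}
R = {0,3,4,5,6,7}
witness 5: b·c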